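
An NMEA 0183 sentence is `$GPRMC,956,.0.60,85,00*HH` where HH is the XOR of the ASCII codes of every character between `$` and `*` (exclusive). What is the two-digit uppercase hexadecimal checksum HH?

4A

XOR the ASCII codes of the payload characters:
  'G' = 0x47 → acc = 0x47
  'P' = 0x50 → acc = 0x17
  'R' = 0x52 → acc = 0x45
  'M' = 0x4D → acc = 0x08
  'C' = 0x43 → acc = 0x4B
  ',' = 0x2C → acc = 0x67
  '9' = 0x39 → acc = 0x5E
  '5' = 0x35 → acc = 0x6B
  '6' = 0x36 → acc = 0x5D
  ',' = 0x2C → acc = 0x71
  '.' = 0x2E → acc = 0x5F
  '0' = 0x30 → acc = 0x6F
  '.' = 0x2E → acc = 0x41
  '6' = 0x36 → acc = 0x77
  '0' = 0x30 → acc = 0x47
  ',' = 0x2C → acc = 0x6B
  '8' = 0x38 → acc = 0x53
  '5' = 0x35 → acc = 0x66
  ',' = 0x2C → acc = 0x4A
  '0' = 0x30 → acc = 0x7A
  '0' = 0x30 → acc = 0x4A
Checksum = 0x4A.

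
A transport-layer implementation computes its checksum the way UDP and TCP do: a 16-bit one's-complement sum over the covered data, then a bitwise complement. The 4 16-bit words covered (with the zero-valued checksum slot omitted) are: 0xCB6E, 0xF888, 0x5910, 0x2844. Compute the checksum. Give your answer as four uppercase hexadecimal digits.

BAB3

One's-complement addition (fold any carry out of bit 15 back into bit 0):
  0xCB6E + 0xF888 = 0x1C3F6 → wrap carry → 0xC3F7
  0xC3F7 + 0x5910 = 0x11D07 → wrap carry → 0x1D08
  0x1D08 + 0x2844 = 0x0454C
One's-complement sum = 0x454C.
Checksum = ~0x454C & 0xFFFF = 0xBAB3.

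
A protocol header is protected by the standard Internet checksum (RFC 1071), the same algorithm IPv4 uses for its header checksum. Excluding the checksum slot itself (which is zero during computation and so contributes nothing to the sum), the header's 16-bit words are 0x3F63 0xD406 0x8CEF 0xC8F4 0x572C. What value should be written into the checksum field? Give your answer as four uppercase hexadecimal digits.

3F85

One's-complement addition (fold any carry out of bit 15 back into bit 0):
  0x3F63 + 0xD406 = 0x11369 → wrap carry → 0x136A
  0x136A + 0x8CEF = 0x0A059
  0xA059 + 0xC8F4 = 0x1694D → wrap carry → 0x694E
  0x694E + 0x572C = 0x0C07A
One's-complement sum = 0xC07A.
Checksum = ~0xC07A & 0xFFFF = 0x3F85.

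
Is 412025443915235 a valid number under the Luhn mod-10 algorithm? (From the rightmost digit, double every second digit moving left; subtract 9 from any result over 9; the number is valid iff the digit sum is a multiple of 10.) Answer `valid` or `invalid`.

valid

From the right, keep odd positions and double even positions (subtract 9 from any doubled value over 9):
  doubled (positions 2,4,...): 6 1 9 8 1 0 2 → sum 27
  kept (positions 1,3,...): 5 2 1 3 4 2 2 4 → sum 23
Total = 50.
50 mod 10 = 0, so the number is valid.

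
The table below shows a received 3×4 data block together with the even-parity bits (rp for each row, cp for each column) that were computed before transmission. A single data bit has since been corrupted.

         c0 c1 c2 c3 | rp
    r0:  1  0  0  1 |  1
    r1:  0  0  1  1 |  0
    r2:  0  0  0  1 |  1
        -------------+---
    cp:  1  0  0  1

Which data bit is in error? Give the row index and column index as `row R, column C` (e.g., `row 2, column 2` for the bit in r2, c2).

Recompute each row's even parity and compare to rp:
  r0: data parity 0, sent rp 1 → mismatch
  r1: data parity 0, sent rp 0 → ok
  r2: data parity 1, sent rp 1 → ok
Recompute each column's even parity and compare to cp:
  c0: data parity 1, sent cp 1 → ok
  c1: data parity 0, sent cp 0 → ok
  c2: data parity 1, sent cp 0 → mismatch
  c3: data parity 1, sent cp 1 → ok
Exactly one row (r0) and one column (c2) fail → the flipped bit is at their intersection.

row 0, column 2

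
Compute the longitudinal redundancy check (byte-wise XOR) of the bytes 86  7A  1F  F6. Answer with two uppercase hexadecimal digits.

XOR the bytes together:
  start with 0x86
  0x86 ⊕ 0x7A = 0xFC
  0xFC ⊕ 0x1F = 0xE3
  0xE3 ⊕ 0xF6 = 0x15

15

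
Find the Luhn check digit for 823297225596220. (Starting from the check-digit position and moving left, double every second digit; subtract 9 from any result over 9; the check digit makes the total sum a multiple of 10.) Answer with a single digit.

4

Partial digits right→left: 0 2 2 6 9 5 5 2 2 7 9 2 3 2 8
Double every second digit counting from the check-digit position (so the 1st, 3rd, 5th, ... of the partial from the right).
  doubled (with −9 where >9): 0 4 9 1 4 9 6 7 → sum 40
  kept as-is: 2 6 5 2 7 2 2 → sum 26
Total = 40 + 26 = 66.
Check digit = (10 − (66 mod 10)) mod 10 = 4.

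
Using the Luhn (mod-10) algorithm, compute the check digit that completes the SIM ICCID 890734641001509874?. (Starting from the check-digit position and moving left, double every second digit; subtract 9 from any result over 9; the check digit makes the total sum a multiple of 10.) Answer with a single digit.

4

Partial digits right→left: 4 7 8 9 0 5 1 0 0 1 4 6 4 3 7 0 9 8
Double every second digit counting from the check-digit position (so the 1st, 3rd, 5th, ... of the partial from the right).
  doubled (with −9 where >9): 8 7 0 2 0 8 8 5 9 → sum 47
  kept as-is: 7 9 5 0 1 6 3 0 8 → sum 39
Total = 47 + 39 = 86.
Check digit = (10 − (86 mod 10)) mod 10 = 4.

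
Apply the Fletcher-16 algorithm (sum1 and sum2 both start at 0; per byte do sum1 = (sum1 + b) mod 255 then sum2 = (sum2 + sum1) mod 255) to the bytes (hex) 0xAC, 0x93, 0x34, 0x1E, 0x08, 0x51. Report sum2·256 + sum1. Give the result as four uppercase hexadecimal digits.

7AEB

Running sums (mod 255):
  after byte 0 (0xAC): sum1=172, sum2=172
  after byte 1 (0x93): sum1=64, sum2=236
  after byte 2 (0x34): sum1=116, sum2=97
  after byte 3 (0x1E): sum1=146, sum2=243
  after byte 4 (0x08): sum1=154, sum2=142
  after byte 5 (0x51): sum1=235, sum2=122
Checksum = sum2·256 + sum1 = 122·256 + 235 = 31467 = 0x7AEB.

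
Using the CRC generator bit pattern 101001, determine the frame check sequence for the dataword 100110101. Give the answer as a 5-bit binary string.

11111

Append 5 zeros: 10011010100000. Divide by 101001 (XOR where the leading bit is 1):
  pos 0: 100110 XOR 101001 = 001111
  pos 2: 111110 XOR 101001 = 010111
  pos 3: 101111 XOR 101001 = 000110
  pos 6: 110000 XOR 101001 = 011001
  pos 7: 110010 XOR 101001 = 011011
  pos 8: 110110 XOR 101001 = 011111
Remainder (last 5 bits) = 11111. This is the CRC / FCS.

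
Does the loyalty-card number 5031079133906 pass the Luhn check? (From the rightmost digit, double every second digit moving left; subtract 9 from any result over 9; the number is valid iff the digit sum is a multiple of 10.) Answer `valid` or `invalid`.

From the right, keep odd positions and double even positions (subtract 9 from any doubled value over 9):
  doubled (positions 2,4,...): 0 6 2 5 2 0 → sum 15
  kept (positions 1,3,...): 6 9 3 9 0 3 5 → sum 35
Total = 50.
50 mod 10 = 0, so the number is valid.

valid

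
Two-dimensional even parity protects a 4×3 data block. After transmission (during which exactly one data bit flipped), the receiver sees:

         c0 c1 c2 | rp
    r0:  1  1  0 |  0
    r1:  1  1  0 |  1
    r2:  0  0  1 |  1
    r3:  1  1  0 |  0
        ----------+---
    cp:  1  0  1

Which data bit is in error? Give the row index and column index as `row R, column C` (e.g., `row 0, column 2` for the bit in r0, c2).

row 1, column 1

Recompute each row's even parity and compare to rp:
  r0: data parity 0, sent rp 0 → ok
  r1: data parity 0, sent rp 1 → mismatch
  r2: data parity 1, sent rp 1 → ok
  r3: data parity 0, sent rp 0 → ok
Recompute each column's even parity and compare to cp:
  c0: data parity 1, sent cp 1 → ok
  c1: data parity 1, sent cp 0 → mismatch
  c2: data parity 1, sent cp 1 → ok
Exactly one row (r1) and one column (c1) fail → the flipped bit is at their intersection.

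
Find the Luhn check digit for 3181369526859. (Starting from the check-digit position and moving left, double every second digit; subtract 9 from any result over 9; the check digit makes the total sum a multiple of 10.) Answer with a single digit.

8

Partial digits right→left: 9 5 8 6 2 5 9 6 3 1 8 1 3
Double every second digit counting from the check-digit position (so the 1st, 3rd, 5th, ... of the partial from the right).
  doubled (with −9 where >9): 9 7 4 9 6 7 6 → sum 48
  kept as-is: 5 6 5 6 1 1 → sum 24
Total = 48 + 24 = 72.
Check digit = (10 − (72 mod 10)) mod 10 = 8.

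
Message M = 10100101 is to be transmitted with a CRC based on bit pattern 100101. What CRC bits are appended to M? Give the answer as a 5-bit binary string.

01110

Append 5 zeros: 1010010100000. Divide by 100101 (XOR where the leading bit is 1):
  pos 0: 101001 XOR 100101 = 001100
  pos 2: 110001 XOR 100101 = 010100
  pos 3: 101000 XOR 100101 = 001101
  pos 5: 110100 XOR 100101 = 010001
  pos 6: 100010 XOR 100101 = 000111
Remainder (last 5 bits) = 01110. This is the CRC / FCS.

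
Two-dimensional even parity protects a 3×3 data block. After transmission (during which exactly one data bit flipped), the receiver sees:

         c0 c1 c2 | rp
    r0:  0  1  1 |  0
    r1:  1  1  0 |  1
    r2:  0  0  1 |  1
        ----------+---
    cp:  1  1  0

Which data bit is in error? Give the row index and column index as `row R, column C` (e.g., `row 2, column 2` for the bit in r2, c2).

Recompute each row's even parity and compare to rp:
  r0: data parity 0, sent rp 0 → ok
  r1: data parity 0, sent rp 1 → mismatch
  r2: data parity 1, sent rp 1 → ok
Recompute each column's even parity and compare to cp:
  c0: data parity 1, sent cp 1 → ok
  c1: data parity 0, sent cp 1 → mismatch
  c2: data parity 0, sent cp 0 → ok
Exactly one row (r1) and one column (c1) fail → the flipped bit is at their intersection.

row 1, column 1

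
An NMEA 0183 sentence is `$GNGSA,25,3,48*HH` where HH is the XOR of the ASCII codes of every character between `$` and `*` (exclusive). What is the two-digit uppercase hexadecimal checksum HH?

XOR the ASCII codes of the payload characters:
  'G' = 0x47 → acc = 0x47
  'N' = 0x4E → acc = 0x09
  'G' = 0x47 → acc = 0x4E
  'S' = 0x53 → acc = 0x1D
  'A' = 0x41 → acc = 0x5C
  ',' = 0x2C → acc = 0x70
  '2' = 0x32 → acc = 0x42
  '5' = 0x35 → acc = 0x77
  ',' = 0x2C → acc = 0x5B
  '3' = 0x33 → acc = 0x68
  ',' = 0x2C → acc = 0x44
  '4' = 0x34 → acc = 0x70
  '8' = 0x38 → acc = 0x48
Checksum = 0x48.

48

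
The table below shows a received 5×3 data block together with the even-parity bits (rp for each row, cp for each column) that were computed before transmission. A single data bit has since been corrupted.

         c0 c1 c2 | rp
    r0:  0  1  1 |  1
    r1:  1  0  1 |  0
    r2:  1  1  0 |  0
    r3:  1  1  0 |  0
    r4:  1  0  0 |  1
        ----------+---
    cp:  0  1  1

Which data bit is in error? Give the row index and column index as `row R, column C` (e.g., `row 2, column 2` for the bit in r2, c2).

Recompute each row's even parity and compare to rp:
  r0: data parity 0, sent rp 1 → mismatch
  r1: data parity 0, sent rp 0 → ok
  r2: data parity 0, sent rp 0 → ok
  r3: data parity 0, sent rp 0 → ok
  r4: data parity 1, sent rp 1 → ok
Recompute each column's even parity and compare to cp:
  c0: data parity 0, sent cp 0 → ok
  c1: data parity 1, sent cp 1 → ok
  c2: data parity 0, sent cp 1 → mismatch
Exactly one row (r0) and one column (c2) fail → the flipped bit is at their intersection.

row 0, column 2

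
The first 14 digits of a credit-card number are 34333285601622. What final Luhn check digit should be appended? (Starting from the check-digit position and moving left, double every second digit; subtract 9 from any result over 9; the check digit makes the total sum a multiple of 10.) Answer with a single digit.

8

Partial digits right→left: 2 2 6 1 0 6 5 8 2 3 3 3 4 3
Double every second digit counting from the check-digit position (so the 1st, 3rd, 5th, ... of the partial from the right).
  doubled (with −9 where >9): 4 3 0 1 4 6 8 → sum 26
  kept as-is: 2 1 6 8 3 3 3 → sum 26
Total = 26 + 26 = 52.
Check digit = (10 − (52 mod 10)) mod 10 = 8.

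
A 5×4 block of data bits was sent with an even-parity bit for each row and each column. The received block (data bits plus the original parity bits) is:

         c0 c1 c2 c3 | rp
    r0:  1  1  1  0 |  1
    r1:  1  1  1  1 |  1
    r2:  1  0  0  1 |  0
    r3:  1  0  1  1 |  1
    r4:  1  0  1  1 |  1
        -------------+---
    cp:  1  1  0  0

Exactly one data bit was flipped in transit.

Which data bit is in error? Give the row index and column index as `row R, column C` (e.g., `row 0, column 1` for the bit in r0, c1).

row 1, column 1

Recompute each row's even parity and compare to rp:
  r0: data parity 1, sent rp 1 → ok
  r1: data parity 0, sent rp 1 → mismatch
  r2: data parity 0, sent rp 0 → ok
  r3: data parity 1, sent rp 1 → ok
  r4: data parity 1, sent rp 1 → ok
Recompute each column's even parity and compare to cp:
  c0: data parity 1, sent cp 1 → ok
  c1: data parity 0, sent cp 1 → mismatch
  c2: data parity 0, sent cp 0 → ok
  c3: data parity 0, sent cp 0 → ok
Exactly one row (r1) and one column (c1) fail → the flipped bit is at their intersection.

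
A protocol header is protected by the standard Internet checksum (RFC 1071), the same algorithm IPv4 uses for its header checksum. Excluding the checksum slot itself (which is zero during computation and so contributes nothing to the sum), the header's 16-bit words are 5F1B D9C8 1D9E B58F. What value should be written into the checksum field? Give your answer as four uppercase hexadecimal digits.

F3ED

One's-complement addition (fold any carry out of bit 15 back into bit 0):
  0x5F1B + 0xD9C8 = 0x138E3 → wrap carry → 0x38E4
  0x38E4 + 0x1D9E = 0x05682
  0x5682 + 0xB58F = 0x10C11 → wrap carry → 0x0C12
One's-complement sum = 0x0C12.
Checksum = ~0x0C12 & 0xFFFF = 0xF3ED.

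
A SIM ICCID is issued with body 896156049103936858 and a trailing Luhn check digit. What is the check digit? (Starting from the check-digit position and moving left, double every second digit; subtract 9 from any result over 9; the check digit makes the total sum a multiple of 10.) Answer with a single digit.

Partial digits right→left: 8 5 8 6 3 9 3 0 1 9 4 0 6 5 1 6 9 8
Double every second digit counting from the check-digit position (so the 1st, 3rd, 5th, ... of the partial from the right).
  doubled (with −9 where >9): 7 7 6 6 2 8 3 2 9 → sum 50
  kept as-is: 5 6 9 0 9 0 5 6 8 → sum 48
Total = 50 + 48 = 98.
Check digit = (10 − (98 mod 10)) mod 10 = 2.

2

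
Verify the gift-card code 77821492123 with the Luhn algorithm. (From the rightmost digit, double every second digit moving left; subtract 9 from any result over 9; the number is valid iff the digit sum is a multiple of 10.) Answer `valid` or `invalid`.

From the right, keep odd positions and double even positions (subtract 9 from any doubled value over 9):
  doubled (positions 2,4,...): 4 4 8 4 5 → sum 25
  kept (positions 1,3,...): 3 1 9 1 8 7 → sum 29
Total = 54.
54 mod 10 = 4, so the number is invalid.

invalid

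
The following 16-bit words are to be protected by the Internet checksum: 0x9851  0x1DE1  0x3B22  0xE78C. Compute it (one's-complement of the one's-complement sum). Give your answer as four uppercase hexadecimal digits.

One's-complement addition (fold any carry out of bit 15 back into bit 0):
  0x9851 + 0x1DE1 = 0x0B632
  0xB632 + 0x3B22 = 0x0F154
  0xF154 + 0xE78C = 0x1D8E0 → wrap carry → 0xD8E1
One's-complement sum = 0xD8E1.
Checksum = ~0xD8E1 & 0xFFFF = 0x271E.

271E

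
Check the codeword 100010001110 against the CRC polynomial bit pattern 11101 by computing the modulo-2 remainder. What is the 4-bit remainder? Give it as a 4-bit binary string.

0010

Modulo-2 division of 100010001110 by 11101:
  pos 0: 10001 XOR 11101 = 01100
  pos 1: 11000 XOR 11101 = 00101
  pos 3: 10100 XOR 11101 = 01001
  pos 4: 10011 XOR 11101 = 01110
  pos 5: 11101 XOR 11101 = 00000
Remainder = 0010 (nonzero — an error is detected).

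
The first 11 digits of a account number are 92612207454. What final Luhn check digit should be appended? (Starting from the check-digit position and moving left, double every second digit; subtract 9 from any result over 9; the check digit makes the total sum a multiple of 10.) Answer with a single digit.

Partial digits right→left: 4 5 4 7 0 2 2 1 6 2 9
Double every second digit counting from the check-digit position (so the 1st, 3rd, 5th, ... of the partial from the right).
  doubled (with −9 where >9): 8 8 0 4 3 9 → sum 32
  kept as-is: 5 7 2 1 2 → sum 17
Total = 32 + 17 = 49.
Check digit = (10 − (49 mod 10)) mod 10 = 1.

1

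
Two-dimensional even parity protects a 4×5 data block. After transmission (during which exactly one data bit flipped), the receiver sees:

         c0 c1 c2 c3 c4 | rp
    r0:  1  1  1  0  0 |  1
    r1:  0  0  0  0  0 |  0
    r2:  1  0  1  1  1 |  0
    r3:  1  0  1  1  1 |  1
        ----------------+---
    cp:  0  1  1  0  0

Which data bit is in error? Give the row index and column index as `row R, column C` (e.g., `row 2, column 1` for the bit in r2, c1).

row 3, column 0

Recompute each row's even parity and compare to rp:
  r0: data parity 1, sent rp 1 → ok
  r1: data parity 0, sent rp 0 → ok
  r2: data parity 0, sent rp 0 → ok
  r3: data parity 0, sent rp 1 → mismatch
Recompute each column's even parity and compare to cp:
  c0: data parity 1, sent cp 0 → mismatch
  c1: data parity 1, sent cp 1 → ok
  c2: data parity 1, sent cp 1 → ok
  c3: data parity 0, sent cp 0 → ok
  c4: data parity 0, sent cp 0 → ok
Exactly one row (r3) and one column (c0) fail → the flipped bit is at their intersection.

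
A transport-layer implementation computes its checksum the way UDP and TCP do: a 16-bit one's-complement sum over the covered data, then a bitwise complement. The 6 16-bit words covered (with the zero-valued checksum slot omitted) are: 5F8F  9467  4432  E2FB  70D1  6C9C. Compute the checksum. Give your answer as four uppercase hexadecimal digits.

One's-complement addition (fold any carry out of bit 15 back into bit 0):
  0x5F8F + 0x9467 = 0x0F3F6
  0xF3F6 + 0x4432 = 0x13828 → wrap carry → 0x3829
  0x3829 + 0xE2FB = 0x11B24 → wrap carry → 0x1B25
  0x1B25 + 0x70D1 = 0x08BF6
  0x8BF6 + 0x6C9C = 0x0F892
One's-complement sum = 0xF892.
Checksum = ~0xF892 & 0xFFFF = 0x076D.

076D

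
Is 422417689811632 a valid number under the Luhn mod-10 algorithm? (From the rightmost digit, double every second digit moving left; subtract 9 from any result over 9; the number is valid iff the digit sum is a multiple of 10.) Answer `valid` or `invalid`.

valid

From the right, keep odd positions and double even positions (subtract 9 from any doubled value over 9):
  doubled (positions 2,4,...): 6 2 7 7 5 8 4 → sum 39
  kept (positions 1,3,...): 2 6 1 9 6 1 2 4 → sum 31
Total = 70.
70 mod 10 = 0, so the number is valid.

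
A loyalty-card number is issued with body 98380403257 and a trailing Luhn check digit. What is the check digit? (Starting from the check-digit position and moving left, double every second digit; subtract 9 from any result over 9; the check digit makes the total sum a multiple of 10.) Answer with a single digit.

8

Partial digits right→left: 7 5 2 3 0 4 0 8 3 8 9
Double every second digit counting from the check-digit position (so the 1st, 3rd, 5th, ... of the partial from the right).
  doubled (with −9 where >9): 5 4 0 0 6 9 → sum 24
  kept as-is: 5 3 4 8 8 → sum 28
Total = 24 + 28 = 52.
Check digit = (10 − (52 mod 10)) mod 10 = 8.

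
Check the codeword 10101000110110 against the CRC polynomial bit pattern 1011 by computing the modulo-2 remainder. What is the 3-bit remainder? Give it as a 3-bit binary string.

Modulo-2 division of 10101000110110 by 1011:
  pos 0: 1010 XOR 1011 = 0001
  pos 3: 1100 XOR 1011 = 0111
  pos 4: 1110 XOR 1011 = 0101
  pos 5: 1011 XOR 1011 = 0000
  pos 9: 1011 XOR 1011 = 0000
Remainder = 000 (zero — the frame passes the CRC check).

000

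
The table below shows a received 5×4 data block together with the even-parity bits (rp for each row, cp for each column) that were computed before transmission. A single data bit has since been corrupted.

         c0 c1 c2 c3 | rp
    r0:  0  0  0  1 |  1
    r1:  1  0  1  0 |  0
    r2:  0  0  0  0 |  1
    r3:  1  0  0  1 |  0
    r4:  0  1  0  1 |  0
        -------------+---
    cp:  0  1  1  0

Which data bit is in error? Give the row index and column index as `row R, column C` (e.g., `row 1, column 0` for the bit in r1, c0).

row 2, column 3

Recompute each row's even parity and compare to rp:
  r0: data parity 1, sent rp 1 → ok
  r1: data parity 0, sent rp 0 → ok
  r2: data parity 0, sent rp 1 → mismatch
  r3: data parity 0, sent rp 0 → ok
  r4: data parity 0, sent rp 0 → ok
Recompute each column's even parity and compare to cp:
  c0: data parity 0, sent cp 0 → ok
  c1: data parity 1, sent cp 1 → ok
  c2: data parity 1, sent cp 1 → ok
  c3: data parity 1, sent cp 0 → mismatch
Exactly one row (r2) and one column (c3) fail → the flipped bit is at their intersection.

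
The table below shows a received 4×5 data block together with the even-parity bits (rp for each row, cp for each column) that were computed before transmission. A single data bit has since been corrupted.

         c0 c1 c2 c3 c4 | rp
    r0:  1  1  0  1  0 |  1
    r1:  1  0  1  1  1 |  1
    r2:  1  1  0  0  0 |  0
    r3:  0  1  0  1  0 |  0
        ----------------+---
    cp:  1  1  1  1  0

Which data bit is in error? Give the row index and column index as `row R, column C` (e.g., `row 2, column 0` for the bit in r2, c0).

Recompute each row's even parity and compare to rp:
  r0: data parity 1, sent rp 1 → ok
  r1: data parity 0, sent rp 1 → mismatch
  r2: data parity 0, sent rp 0 → ok
  r3: data parity 0, sent rp 0 → ok
Recompute each column's even parity and compare to cp:
  c0: data parity 1, sent cp 1 → ok
  c1: data parity 1, sent cp 1 → ok
  c2: data parity 1, sent cp 1 → ok
  c3: data parity 1, sent cp 1 → ok
  c4: data parity 1, sent cp 0 → mismatch
Exactly one row (r1) and one column (c4) fail → the flipped bit is at their intersection.

row 1, column 4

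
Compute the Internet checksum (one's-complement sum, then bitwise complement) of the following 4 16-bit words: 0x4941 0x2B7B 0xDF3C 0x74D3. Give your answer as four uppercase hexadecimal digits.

3733

One's-complement addition (fold any carry out of bit 15 back into bit 0):
  0x4941 + 0x2B7B = 0x074BC
  0x74BC + 0xDF3C = 0x153F8 → wrap carry → 0x53F9
  0x53F9 + 0x74D3 = 0x0C8CC
One's-complement sum = 0xC8CC.
Checksum = ~0xC8CC & 0xFFFF = 0x3733.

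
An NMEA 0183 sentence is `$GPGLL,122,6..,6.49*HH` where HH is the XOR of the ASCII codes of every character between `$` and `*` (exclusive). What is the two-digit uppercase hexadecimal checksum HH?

XOR the ASCII codes of the payload characters:
  'G' = 0x47 → acc = 0x47
  'P' = 0x50 → acc = 0x17
  'G' = 0x47 → acc = 0x50
  'L' = 0x4C → acc = 0x1C
  'L' = 0x4C → acc = 0x50
  ',' = 0x2C → acc = 0x7C
  '1' = 0x31 → acc = 0x4D
  '2' = 0x32 → acc = 0x7F
  '2' = 0x32 → acc = 0x4D
  ',' = 0x2C → acc = 0x61
  '6' = 0x36 → acc = 0x57
  '.' = 0x2E → acc = 0x79
  '.' = 0x2E → acc = 0x57
  ',' = 0x2C → acc = 0x7B
  '6' = 0x36 → acc = 0x4D
  '.' = 0x2E → acc = 0x63
  '4' = 0x34 → acc = 0x57
  '9' = 0x39 → acc = 0x6E
Checksum = 0x6E.

6E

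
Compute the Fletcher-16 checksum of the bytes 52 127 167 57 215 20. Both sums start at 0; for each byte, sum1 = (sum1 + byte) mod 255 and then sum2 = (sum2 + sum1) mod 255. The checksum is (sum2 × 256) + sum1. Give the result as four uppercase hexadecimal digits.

Running sums (mod 255):
  after byte 0 (52): sum1=52, sum2=52
  after byte 1 (127): sum1=179, sum2=231
  after byte 2 (167): sum1=91, sum2=67
  after byte 3 (57): sum1=148, sum2=215
  after byte 4 (215): sum1=108, sum2=68
  after byte 5 (20): sum1=128, sum2=196
Checksum = sum2·256 + sum1 = 196·256 + 128 = 50304 = 0xC480.

C480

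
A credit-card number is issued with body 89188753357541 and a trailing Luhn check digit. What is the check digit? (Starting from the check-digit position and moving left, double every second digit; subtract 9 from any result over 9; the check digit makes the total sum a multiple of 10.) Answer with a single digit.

3

Partial digits right→left: 1 4 5 7 5 3 3 5 7 8 8 1 9 8
Double every second digit counting from the check-digit position (so the 1st, 3rd, 5th, ... of the partial from the right).
  doubled (with −9 where >9): 2 1 1 6 5 7 9 → sum 31
  kept as-is: 4 7 3 5 8 1 8 → sum 36
Total = 31 + 36 = 67.
Check digit = (10 − (67 mod 10)) mod 10 = 3.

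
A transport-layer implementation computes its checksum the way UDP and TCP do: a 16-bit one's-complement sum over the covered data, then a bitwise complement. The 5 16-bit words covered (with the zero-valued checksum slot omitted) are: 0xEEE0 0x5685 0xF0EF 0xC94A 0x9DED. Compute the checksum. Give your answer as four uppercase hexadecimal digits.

One's-complement addition (fold any carry out of bit 15 back into bit 0):
  0xEEE0 + 0x5685 = 0x14565 → wrap carry → 0x4566
  0x4566 + 0xF0EF = 0x13655 → wrap carry → 0x3656
  0x3656 + 0xC94A = 0x0FFA0
  0xFFA0 + 0x9DED = 0x19D8D → wrap carry → 0x9D8E
One's-complement sum = 0x9D8E.
Checksum = ~0x9D8E & 0xFFFF = 0x6271.

6271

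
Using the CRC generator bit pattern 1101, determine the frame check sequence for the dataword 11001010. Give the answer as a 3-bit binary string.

000

Append 3 zeros: 11001010000. Divide by 1101 (XOR where the leading bit is 1):
  pos 0: 1100 XOR 1101 = 0001
  pos 3: 1101 XOR 1101 = 0000
Remainder (last 3 bits) = 000. This is the CRC / FCS.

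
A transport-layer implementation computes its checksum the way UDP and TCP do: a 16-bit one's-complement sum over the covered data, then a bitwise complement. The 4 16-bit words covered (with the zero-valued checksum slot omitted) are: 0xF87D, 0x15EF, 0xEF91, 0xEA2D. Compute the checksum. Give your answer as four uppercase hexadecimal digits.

17D3

One's-complement addition (fold any carry out of bit 15 back into bit 0):
  0xF87D + 0x15EF = 0x10E6C → wrap carry → 0x0E6D
  0x0E6D + 0xEF91 = 0x0FDFE
  0xFDFE + 0xEA2D = 0x1E82B → wrap carry → 0xE82C
One's-complement sum = 0xE82C.
Checksum = ~0xE82C & 0xFFFF = 0x17D3.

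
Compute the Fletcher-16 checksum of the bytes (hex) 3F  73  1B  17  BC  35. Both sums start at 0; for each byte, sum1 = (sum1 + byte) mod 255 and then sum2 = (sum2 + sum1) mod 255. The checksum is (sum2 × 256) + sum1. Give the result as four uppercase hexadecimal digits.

1DD6

Running sums (mod 255):
  after byte 0 (3F): sum1=63, sum2=63
  after byte 1 (73): sum1=178, sum2=241
  after byte 2 (1B): sum1=205, sum2=191
  after byte 3 (17): sum1=228, sum2=164
  after byte 4 (BC): sum1=161, sum2=70
  after byte 5 (35): sum1=214, sum2=29
Checksum = sum2·256 + sum1 = 29·256 + 214 = 7638 = 0x1DD6.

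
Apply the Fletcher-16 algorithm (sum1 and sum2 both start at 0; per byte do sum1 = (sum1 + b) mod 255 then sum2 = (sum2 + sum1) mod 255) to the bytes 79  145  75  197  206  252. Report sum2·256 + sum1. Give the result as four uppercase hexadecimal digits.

CCBD

Running sums (mod 255):
  after byte 0 (79): sum1=79, sum2=79
  after byte 1 (145): sum1=224, sum2=48
  after byte 2 (75): sum1=44, sum2=92
  after byte 3 (197): sum1=241, sum2=78
  after byte 4 (206): sum1=192, sum2=15
  after byte 5 (252): sum1=189, sum2=204
Checksum = sum2·256 + sum1 = 204·256 + 189 = 52413 = 0xCCBD.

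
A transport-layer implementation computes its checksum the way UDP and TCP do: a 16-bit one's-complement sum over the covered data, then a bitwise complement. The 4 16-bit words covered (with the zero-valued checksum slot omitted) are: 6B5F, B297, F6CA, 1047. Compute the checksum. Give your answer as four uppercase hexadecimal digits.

One's-complement addition (fold any carry out of bit 15 back into bit 0):
  0x6B5F + 0xB297 = 0x11DF6 → wrap carry → 0x1DF7
  0x1DF7 + 0xF6CA = 0x114C1 → wrap carry → 0x14C2
  0x14C2 + 0x1047 = 0x02509
One's-complement sum = 0x2509.
Checksum = ~0x2509 & 0xFFFF = 0xDAF6.

DAF6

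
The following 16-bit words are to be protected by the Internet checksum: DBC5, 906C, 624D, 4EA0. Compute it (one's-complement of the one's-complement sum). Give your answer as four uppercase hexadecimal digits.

E2DF

One's-complement addition (fold any carry out of bit 15 back into bit 0):
  0xDBC5 + 0x906C = 0x16C31 → wrap carry → 0x6C32
  0x6C32 + 0x624D = 0x0CE7F
  0xCE7F + 0x4EA0 = 0x11D1F → wrap carry → 0x1D20
One's-complement sum = 0x1D20.
Checksum = ~0x1D20 & 0xFFFF = 0xE2DF.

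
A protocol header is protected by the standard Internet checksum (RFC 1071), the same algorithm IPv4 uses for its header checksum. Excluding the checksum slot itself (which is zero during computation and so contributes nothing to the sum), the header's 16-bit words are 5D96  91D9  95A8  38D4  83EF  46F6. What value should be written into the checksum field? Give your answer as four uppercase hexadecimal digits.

One's-complement addition (fold any carry out of bit 15 back into bit 0):
  0x5D96 + 0x91D9 = 0x0EF6F
  0xEF6F + 0x95A8 = 0x18517 → wrap carry → 0x8518
  0x8518 + 0x38D4 = 0x0BDEC
  0xBDEC + 0x83EF = 0x141DB → wrap carry → 0x41DC
  0x41DC + 0x46F6 = 0x088D2
One's-complement sum = 0x88D2.
Checksum = ~0x88D2 & 0xFFFF = 0x772D.

772D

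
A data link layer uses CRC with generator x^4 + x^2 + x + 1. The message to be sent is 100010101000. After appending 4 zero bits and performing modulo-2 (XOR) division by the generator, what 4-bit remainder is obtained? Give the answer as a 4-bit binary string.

0000

Append 4 zeros: 1000101010000000. Divide by 10111 (XOR where the leading bit is 1):
  pos 0: 10001 XOR 10111 = 00110
  pos 2: 11001 XOR 10111 = 01110
  pos 3: 11100 XOR 10111 = 01011
  pos 4: 10111 XOR 10111 = 00000
Remainder (last 4 bits) = 0000. This is the CRC / FCS.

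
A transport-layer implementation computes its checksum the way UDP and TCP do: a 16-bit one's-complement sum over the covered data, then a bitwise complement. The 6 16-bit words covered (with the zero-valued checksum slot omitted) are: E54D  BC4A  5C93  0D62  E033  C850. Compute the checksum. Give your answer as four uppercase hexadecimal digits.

One's-complement addition (fold any carry out of bit 15 back into bit 0):
  0xE54D + 0xBC4A = 0x1A197 → wrap carry → 0xA198
  0xA198 + 0x5C93 = 0x0FE2B
  0xFE2B + 0x0D62 = 0x10B8D → wrap carry → 0x0B8E
  0x0B8E + 0xE033 = 0x0EBC1
  0xEBC1 + 0xC850 = 0x1B411 → wrap carry → 0xB412
One's-complement sum = 0xB412.
Checksum = ~0xB412 & 0xFFFF = 0x4BED.

4BED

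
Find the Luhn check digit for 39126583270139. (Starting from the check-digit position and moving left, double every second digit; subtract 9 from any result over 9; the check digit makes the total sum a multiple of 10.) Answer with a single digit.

Partial digits right→left: 9 3 1 0 7 2 3 8 5 6 2 1 9 3
Double every second digit counting from the check-digit position (so the 1st, 3rd, 5th, ... of the partial from the right).
  doubled (with −9 where >9): 9 2 5 6 1 4 9 → sum 36
  kept as-is: 3 0 2 8 6 1 3 → sum 23
Total = 36 + 23 = 59.
Check digit = (10 − (59 mod 10)) mod 10 = 1.

1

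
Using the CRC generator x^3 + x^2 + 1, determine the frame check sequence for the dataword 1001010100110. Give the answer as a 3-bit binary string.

010

Append 3 zeros: 1001010100110000. Divide by 1101 (XOR where the leading bit is 1):
  pos 0: 1001 XOR 1101 = 0100
  pos 1: 1000 XOR 1101 = 0101
  pos 2: 1011 XOR 1101 = 0110
  pos 3: 1100 XOR 1101 = 0001
  pos 6: 1100 XOR 1101 = 0001
  pos 9: 1110 XOR 1101 = 0011
  pos 11: 1100 XOR 1101 = 0001
Remainder (last 3 bits) = 010. This is the CRC / FCS.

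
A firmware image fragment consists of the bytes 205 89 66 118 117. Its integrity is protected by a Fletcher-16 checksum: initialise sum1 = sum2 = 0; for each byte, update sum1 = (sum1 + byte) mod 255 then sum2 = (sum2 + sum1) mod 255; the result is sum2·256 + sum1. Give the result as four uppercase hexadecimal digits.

9355

Running sums (mod 255):
  after byte 0 (205): sum1=205, sum2=205
  after byte 1 (89): sum1=39, sum2=244
  after byte 2 (66): sum1=105, sum2=94
  after byte 3 (118): sum1=223, sum2=62
  after byte 4 (117): sum1=85, sum2=147
Checksum = sum2·256 + sum1 = 147·256 + 85 = 37717 = 0x9355.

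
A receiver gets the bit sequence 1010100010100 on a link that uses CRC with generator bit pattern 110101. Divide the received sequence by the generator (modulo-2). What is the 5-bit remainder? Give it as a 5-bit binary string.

Modulo-2 division of 1010100010100 by 110101:
  pos 0: 101010 XOR 110101 = 011111
  pos 1: 111110 XOR 110101 = 001011
  pos 3: 101101 XOR 110101 = 011000
  pos 4: 110000 XOR 110101 = 000101
  pos 7: 101100 XOR 110101 = 011001
Remainder = 11001 (nonzero — an error is detected).

11001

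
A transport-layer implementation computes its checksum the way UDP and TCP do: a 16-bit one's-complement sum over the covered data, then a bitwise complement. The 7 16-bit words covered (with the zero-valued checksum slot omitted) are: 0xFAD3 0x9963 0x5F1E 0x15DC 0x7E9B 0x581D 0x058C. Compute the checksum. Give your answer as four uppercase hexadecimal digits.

1A89

One's-complement addition (fold any carry out of bit 15 back into bit 0):
  0xFAD3 + 0x9963 = 0x19436 → wrap carry → 0x9437
  0x9437 + 0x5F1E = 0x0F355
  0xF355 + 0x15DC = 0x10931 → wrap carry → 0x0932
  0x0932 + 0x7E9B = 0x087CD
  0x87CD + 0x581D = 0x0DFEA
  0xDFEA + 0x058C = 0x0E576
One's-complement sum = 0xE576.
Checksum = ~0xE576 & 0xFFFF = 0x1A89.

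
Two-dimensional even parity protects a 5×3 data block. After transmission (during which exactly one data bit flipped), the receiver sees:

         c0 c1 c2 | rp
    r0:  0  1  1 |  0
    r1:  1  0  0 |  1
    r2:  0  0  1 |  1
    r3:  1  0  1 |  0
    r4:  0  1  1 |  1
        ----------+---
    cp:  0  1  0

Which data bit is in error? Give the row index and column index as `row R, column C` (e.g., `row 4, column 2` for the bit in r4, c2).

row 4, column 1

Recompute each row's even parity and compare to rp:
  r0: data parity 0, sent rp 0 → ok
  r1: data parity 1, sent rp 1 → ok
  r2: data parity 1, sent rp 1 → ok
  r3: data parity 0, sent rp 0 → ok
  r4: data parity 0, sent rp 1 → mismatch
Recompute each column's even parity and compare to cp:
  c0: data parity 0, sent cp 0 → ok
  c1: data parity 0, sent cp 1 → mismatch
  c2: data parity 0, sent cp 0 → ok
Exactly one row (r4) and one column (c1) fail → the flipped bit is at their intersection.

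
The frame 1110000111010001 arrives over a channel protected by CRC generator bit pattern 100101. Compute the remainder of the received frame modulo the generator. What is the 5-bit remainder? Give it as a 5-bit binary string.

11100

Modulo-2 division of 1110000111010001 by 100101:
  pos 0: 111000 XOR 100101 = 011101
  pos 1: 111010 XOR 100101 = 011111
  pos 2: 111111 XOR 100101 = 011010
  pos 3: 110101 XOR 100101 = 010000
  pos 4: 100001 XOR 100101 = 000100
  pos 7: 100010 XOR 100101 = 000111
  pos 10: 111001 XOR 100101 = 011100
Remainder = 11100 (nonzero — an error is detected).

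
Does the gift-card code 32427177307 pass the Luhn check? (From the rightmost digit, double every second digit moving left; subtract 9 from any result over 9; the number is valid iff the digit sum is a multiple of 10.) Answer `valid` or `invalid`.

From the right, keep odd positions and double even positions (subtract 9 from any doubled value over 9):
  doubled (positions 2,4,...): 0 5 2 4 4 → sum 15
  kept (positions 1,3,...): 7 3 7 7 4 3 → sum 31
Total = 46.
46 mod 10 = 6, so the number is invalid.

invalid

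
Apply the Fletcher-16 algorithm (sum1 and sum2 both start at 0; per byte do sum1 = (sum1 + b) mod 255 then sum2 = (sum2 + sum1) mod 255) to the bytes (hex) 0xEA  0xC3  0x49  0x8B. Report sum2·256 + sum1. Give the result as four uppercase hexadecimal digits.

Running sums (mod 255):
  after byte 0 (0xEA): sum1=234, sum2=234
  after byte 1 (0xC3): sum1=174, sum2=153
  after byte 2 (0x49): sum1=247, sum2=145
  after byte 3 (0x8B): sum1=131, sum2=21
Checksum = sum2·256 + sum1 = 21·256 + 131 = 5507 = 0x1583.

1583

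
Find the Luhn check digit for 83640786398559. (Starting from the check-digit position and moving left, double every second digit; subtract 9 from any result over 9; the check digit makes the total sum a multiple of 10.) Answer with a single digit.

1

Partial digits right→left: 9 5 5 8 9 3 6 8 7 0 4 6 3 8
Double every second digit counting from the check-digit position (so the 1st, 3rd, 5th, ... of the partial from the right).
  doubled (with −9 where >9): 9 1 9 3 5 8 6 → sum 41
  kept as-is: 5 8 3 8 0 6 8 → sum 38
Total = 41 + 38 = 79.
Check digit = (10 − (79 mod 10)) mod 10 = 1.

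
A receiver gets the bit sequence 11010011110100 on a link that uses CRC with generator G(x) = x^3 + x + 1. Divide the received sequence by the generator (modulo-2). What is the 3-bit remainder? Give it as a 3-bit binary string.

000

Modulo-2 division of 11010011110100 by 1011:
  pos 0: 1101 XOR 1011 = 0110
  pos 1: 1100 XOR 1011 = 0111
  pos 2: 1110 XOR 1011 = 0101
  pos 3: 1011 XOR 1011 = 0000
  pos 7: 1110 XOR 1011 = 0101
  pos 8: 1011 XOR 1011 = 0000
Remainder = 000 (zero — the frame passes the CRC check).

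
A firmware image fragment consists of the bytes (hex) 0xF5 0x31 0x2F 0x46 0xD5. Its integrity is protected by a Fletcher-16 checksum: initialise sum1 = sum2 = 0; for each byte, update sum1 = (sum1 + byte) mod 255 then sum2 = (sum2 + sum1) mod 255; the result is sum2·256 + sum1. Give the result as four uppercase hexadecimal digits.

8272

Running sums (mod 255):
  after byte 0 (0xF5): sum1=245, sum2=245
  after byte 1 (0x31): sum1=39, sum2=29
  after byte 2 (0x2F): sum1=86, sum2=115
  after byte 3 (0x46): sum1=156, sum2=16
  after byte 4 (0xD5): sum1=114, sum2=130
Checksum = sum2·256 + sum1 = 130·256 + 114 = 33394 = 0x8272.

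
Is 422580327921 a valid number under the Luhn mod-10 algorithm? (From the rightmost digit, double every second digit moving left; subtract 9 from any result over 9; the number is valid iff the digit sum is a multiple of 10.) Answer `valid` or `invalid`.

From the right, keep odd positions and double even positions (subtract 9 from any doubled value over 9):
  doubled (positions 2,4,...): 4 5 6 7 4 8 → sum 34
  kept (positions 1,3,...): 1 9 2 0 5 2 → sum 19
Total = 53.
53 mod 10 = 3, so the number is invalid.

invalid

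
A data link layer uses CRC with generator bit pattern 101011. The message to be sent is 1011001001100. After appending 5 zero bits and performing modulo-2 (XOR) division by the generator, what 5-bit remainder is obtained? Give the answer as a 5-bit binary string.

Append 5 zeros: 101100100110000000. Divide by 101011 (XOR where the leading bit is 1):
  pos 0: 101100 XOR 101011 = 000111
  pos 3: 111100 XOR 101011 = 010111
  pos 4: 101111 XOR 101011 = 000100
  pos 7: 100100 XOR 101011 = 001111
  pos 9: 111100 XOR 101011 = 010111
  pos 10: 101110 XOR 101011 = 000101
Remainder (last 5 bits) = 10100. This is the CRC / FCS.

10100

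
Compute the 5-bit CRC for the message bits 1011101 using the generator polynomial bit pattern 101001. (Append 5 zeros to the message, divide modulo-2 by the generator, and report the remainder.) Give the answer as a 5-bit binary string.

01100

Append 5 zeros: 101110100000. Divide by 101001 (XOR where the leading bit is 1):
  pos 0: 101110 XOR 101001 = 000111
  pos 3: 111100 XOR 101001 = 010101
  pos 4: 101010 XOR 101001 = 000011
Remainder (last 5 bits) = 01100. This is the CRC / FCS.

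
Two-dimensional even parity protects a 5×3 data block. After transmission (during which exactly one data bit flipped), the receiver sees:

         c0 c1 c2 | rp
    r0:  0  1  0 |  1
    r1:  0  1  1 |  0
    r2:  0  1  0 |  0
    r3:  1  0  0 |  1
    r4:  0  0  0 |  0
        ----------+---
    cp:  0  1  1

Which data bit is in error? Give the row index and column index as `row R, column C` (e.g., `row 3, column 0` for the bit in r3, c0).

row 2, column 0

Recompute each row's even parity and compare to rp:
  r0: data parity 1, sent rp 1 → ok
  r1: data parity 0, sent rp 0 → ok
  r2: data parity 1, sent rp 0 → mismatch
  r3: data parity 1, sent rp 1 → ok
  r4: data parity 0, sent rp 0 → ok
Recompute each column's even parity and compare to cp:
  c0: data parity 1, sent cp 0 → mismatch
  c1: data parity 1, sent cp 1 → ok
  c2: data parity 1, sent cp 1 → ok
Exactly one row (r2) and one column (c0) fail → the flipped bit is at their intersection.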